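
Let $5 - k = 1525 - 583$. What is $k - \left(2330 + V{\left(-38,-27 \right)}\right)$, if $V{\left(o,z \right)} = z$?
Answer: $-3240$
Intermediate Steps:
$k = -937$ ($k = 5 - \left(1525 - 583\right) = 5 - 942 = -937$)
$k - \left(2330 + V{\left(-38,-27 \right)}\right) = -937 - 2303 = -3240$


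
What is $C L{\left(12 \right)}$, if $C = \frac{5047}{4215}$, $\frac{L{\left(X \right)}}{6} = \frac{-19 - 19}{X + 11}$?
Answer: $- \frac{383572}{32315} \approx -11.87$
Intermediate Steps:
$L{\left(X \right)} = - \frac{228}{11 + X}$ ($L{\left(X \right)} = 6 \frac{-19 - 19}{X + 11} = 6 \left(- \frac{38}{11 + X}\right) = - \frac{228}{11 + X}$)
$C = \frac{5047}{4215}$ ($C = 5047 \cdot \frac{1}{4215} = \frac{5047}{4215} \approx 1.1974$)
$C L{\left(12 \right)} = \frac{5047 \left(- \frac{228}{11 + 12}\right)}{4215} = \frac{5047 \left(- \frac{228}{23}\right)}{4215} = \frac{5047 \left(\left(-228\right) \frac{1}{23}\right)}{4215} = \frac{5047}{4215} \left(- \frac{228}{23}\right) = - \frac{383572}{32315}$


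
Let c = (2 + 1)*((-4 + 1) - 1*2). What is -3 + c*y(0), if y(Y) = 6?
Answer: -93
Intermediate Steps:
c = -15 (c = 3*(-3 - 2) = 3*(-5) = -15)
-3 + c*y(0) = -3 - 15*6 = -3 - 90 = -93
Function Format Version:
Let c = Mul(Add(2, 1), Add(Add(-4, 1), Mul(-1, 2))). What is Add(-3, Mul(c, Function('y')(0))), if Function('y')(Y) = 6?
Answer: -93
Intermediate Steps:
c = -15 (c = Mul(3, Add(-3, -2)) = Mul(3, -5) = -15)
Add(-3, Mul(c, Function('y')(0))) = Add(-3, Mul(-15, 6)) = Add(-3, -90) = -93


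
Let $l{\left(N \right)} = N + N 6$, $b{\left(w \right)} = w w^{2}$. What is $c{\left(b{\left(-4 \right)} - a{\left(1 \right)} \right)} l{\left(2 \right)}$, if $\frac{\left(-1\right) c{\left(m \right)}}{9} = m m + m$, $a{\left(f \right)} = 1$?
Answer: $-524160$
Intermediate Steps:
$b{\left(w \right)} = w^{3}$
$l{\left(N \right)} = 7 N$ ($l{\left(N \right)} = N + 6 N = 7 N$)
$c{\left(m \right)} = - 9 m - 9 m^{2}$ ($c{\left(m \right)} = - 9 \left(m m + m\right) = - 9 \left(m^{2} + m\right) = - 9 \left(m + m^{2}\right) = - 9 m - 9 m^{2}$)
$c{\left(b{\left(-4 \right)} - a{\left(1 \right)} \right)} l{\left(2 \right)} = - 9 \left(\left(-4\right)^{3} - 1\right) \left(1 + \left(\left(-4\right)^{3} - 1\right)\right) 7 \cdot 2 = - 9 \left(-64 - 1\right) \left(1 - 65\right) 14 = \left(-9\right) \left(-65\right) \left(1 - 65\right) 14 = \left(-9\right) \left(-65\right) \left(-64\right) 14 = \left(-37440\right) 14 = -524160$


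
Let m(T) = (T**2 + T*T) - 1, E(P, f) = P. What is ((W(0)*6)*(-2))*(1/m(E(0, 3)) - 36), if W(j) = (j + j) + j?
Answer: 0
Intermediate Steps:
W(j) = 3*j (W(j) = 2*j + j = 3*j)
m(T) = -1 + 2*T**2 (m(T) = (T**2 + T**2) - 1 = 2*T**2 - 1 = -1 + 2*T**2)
((W(0)*6)*(-2))*(1/m(E(0, 3)) - 36) = (((3*0)*6)*(-2))*(1/(-1 + 2*0**2) - 36) = ((0*6)*(-2))*(1/(-1 + 2*0) - 36) = (0*(-2))*(1/(-1 + 0) - 36) = 0*(1/(-1) - 36) = 0*(-1 - 36) = 0*(-37) = 0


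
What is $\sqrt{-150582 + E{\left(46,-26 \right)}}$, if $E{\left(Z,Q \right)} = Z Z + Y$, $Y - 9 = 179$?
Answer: $i \sqrt{148278} \approx 385.07 i$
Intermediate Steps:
$Y = 188$ ($Y = 9 + 179 = 188$)
$E{\left(Z,Q \right)} = 188 + Z^{2}$ ($E{\left(Z,Q \right)} = Z Z + 188 = Z^{2} + 188 = 188 + Z^{2}$)
$\sqrt{-150582 + E{\left(46,-26 \right)}} = \sqrt{-150582 + \left(188 + 46^{2}\right)} = \sqrt{-150582 + \left(188 + 2116\right)} = \sqrt{-150582 + 2304} = \sqrt{-148278} = i \sqrt{148278}$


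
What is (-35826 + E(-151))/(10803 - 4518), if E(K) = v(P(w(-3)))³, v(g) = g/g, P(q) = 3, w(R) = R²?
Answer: -7165/1257 ≈ -5.7001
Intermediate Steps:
v(g) = 1
E(K) = 1 (E(K) = 1³ = 1)
(-35826 + E(-151))/(10803 - 4518) = (-35826 + 1)/(10803 - 4518) = -35825/6285 = -35825*1/6285 = -7165/1257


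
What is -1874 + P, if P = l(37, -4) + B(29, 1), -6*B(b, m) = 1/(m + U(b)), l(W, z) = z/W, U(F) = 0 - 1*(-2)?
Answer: -1248193/666 ≈ -1874.2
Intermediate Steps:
U(F) = 2 (U(F) = 0 + 2 = 2)
B(b, m) = -1/(6*(2 + m)) (B(b, m) = -1/(6*(m + 2)) = -1/(6*(2 + m)))
P = -109/666 (P = -4/37 - 1/(12 + 6*1) = -4*1/37 - 1/(12 + 6) = -4/37 - 1/18 = -109/666 ≈ -0.16366)
-1874 + P = -1874 - 109/666 = -1248193/666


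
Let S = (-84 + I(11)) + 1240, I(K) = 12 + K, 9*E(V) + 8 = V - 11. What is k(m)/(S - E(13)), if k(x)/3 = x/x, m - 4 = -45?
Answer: 9/3539 ≈ 0.0025431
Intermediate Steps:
E(V) = -19/9 + V/9 (E(V) = -8/9 + (V - 11)/9 = -8/9 + (-11 + V)/9 = -8/9 + (-11/9 + V/9) = -19/9 + V/9)
m = -41 (m = 4 - 45 = -41)
S = 1179 (S = (-84 + (12 + 11)) + 1240 = (-84 + 23) + 1240 = -61 + 1240 = 1179)
k(x) = 3 (k(x) = 3*(x/x) = 3*1 = 3)
k(m)/(S - E(13)) = 3/(1179 - (-19/9 + (1/9)*13)) = 3/(1179 - (-19/9 + 13/9)) = 3/(1179 - 1*(-2/3)) = 3/(1179 + 2/3) = 3/(3539/3) = 3*(3/3539) = 9/3539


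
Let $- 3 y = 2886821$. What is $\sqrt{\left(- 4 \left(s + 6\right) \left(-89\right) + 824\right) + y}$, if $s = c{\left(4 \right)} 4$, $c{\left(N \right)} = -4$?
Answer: $\frac{i \sqrt{8685087}}{3} \approx 982.35 i$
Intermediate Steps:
$y = - \frac{2886821}{3}$ ($y = \left(- \frac{1}{3}\right) 2886821 = - \frac{2886821}{3} \approx -9.6227 \cdot 10^{5}$)
$s = -16$ ($s = \left(-4\right) 4 = -16$)
$\sqrt{\left(- 4 \left(s + 6\right) \left(-89\right) + 824\right) + y} = \sqrt{\left(- 4 \left(-16 + 6\right) \left(-89\right) + 824\right) - \frac{2886821}{3}} = \sqrt{\left(\left(-4\right) \left(-10\right) \left(-89\right) + 824\right) - \frac{2886821}{3}} = \sqrt{\left(40 \left(-89\right) + 824\right) - \frac{2886821}{3}} = \sqrt{\left(-3560 + 824\right) - \frac{2886821}{3}} = \sqrt{-2736 - \frac{2886821}{3}} = \sqrt{- \frac{2895029}{3}} = \frac{i \sqrt{8685087}}{3}$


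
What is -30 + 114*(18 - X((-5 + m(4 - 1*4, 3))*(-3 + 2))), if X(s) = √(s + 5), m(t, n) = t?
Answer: 2022 - 114*√10 ≈ 1661.5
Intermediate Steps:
X(s) = √(5 + s)
-30 + 114*(18 - X((-5 + m(4 - 1*4, 3))*(-3 + 2))) = -30 + 114*(18 - √(5 + (-5 + (4 - 1*4))*(-3 + 2))) = -30 + 114*(18 - √(5 + (-5 + (4 - 4))*(-1))) = -30 + 114*(18 - √(5 + (-5 + 0)*(-1))) = -30 + 114*(18 - √(5 - 5*(-1))) = -30 + 114*(18 - √(5 + 5)) = -30 + 114*(18 - √10) = -30 + (2052 - 114*√10) = 2022 - 114*√10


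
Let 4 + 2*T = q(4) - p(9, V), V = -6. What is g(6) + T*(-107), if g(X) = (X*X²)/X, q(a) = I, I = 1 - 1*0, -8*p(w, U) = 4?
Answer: 679/4 ≈ 169.75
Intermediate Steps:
p(w, U) = -½ (p(w, U) = -⅛*4 = -½)
I = 1 (I = 1 + 0 = 1)
q(a) = 1
g(X) = X² (g(X) = X³/X = X²)
T = -5/4 (T = -2 + (1 - 1*(-½))/2 = -2 + (1 + ½)/2 = -2 + (½)*(3/2) = -2 + ¾ = -5/4 ≈ -1.2500)
g(6) + T*(-107) = 6² - 5/4*(-107) = 36 + 535/4 = 679/4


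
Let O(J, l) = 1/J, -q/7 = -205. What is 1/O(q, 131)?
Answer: 1435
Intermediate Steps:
q = 1435 (q = -7*(-205) = 1435)
1/O(q, 131) = 1/(1/1435) = 1435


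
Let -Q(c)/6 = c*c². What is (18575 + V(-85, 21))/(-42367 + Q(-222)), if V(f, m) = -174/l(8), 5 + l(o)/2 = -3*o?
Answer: 18578/65603921 ≈ 0.00028318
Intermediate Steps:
l(o) = -10 - 6*o (l(o) = -10 + 2*(-3*o) = -10 - 6*o)
V(f, m) = 3 (V(f, m) = -174/(-10 - 6*8) = -174/(-10 - 48) = -174/(-58) = -174*(-1/58) = 3)
Q(c) = -6*c³ (Q(c) = -6*c*c² = -6*c³)
(18575 + V(-85, 21))/(-42367 + Q(-222)) = (18575 + 3)/(-42367 - 6*(-222)³) = 18578/(-42367 - 6*(-10941048)) = 18578/(-42367 + 65646288) = 18578/65603921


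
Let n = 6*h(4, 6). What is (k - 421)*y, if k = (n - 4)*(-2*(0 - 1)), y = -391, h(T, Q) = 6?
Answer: 139587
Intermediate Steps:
n = 36 (n = 6*6 = 36)
k = 64 (k = (36 - 4)*(-2*(0 - 1)) = 32*(-2*(-1)) = 32*2 = 64)
(k - 421)*y = (64 - 421)*(-391) = -357*(-391) = 139587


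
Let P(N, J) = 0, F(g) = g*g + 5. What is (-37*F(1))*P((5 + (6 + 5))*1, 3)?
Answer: 0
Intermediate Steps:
F(g) = 5 + g**2 (F(g) = g**2 + 5 = 5 + g**2)
(-37*F(1))*P((5 + (6 + 5))*1, 3) = -37*(5 + 1**2)*0 = -37*(5 + 1)*0 = -37*6*0 = -222*0 = 0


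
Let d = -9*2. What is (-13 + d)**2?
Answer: 961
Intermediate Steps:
d = -18
(-13 + d)**2 = (-13 - 18)**2 = (-31)**2 = 961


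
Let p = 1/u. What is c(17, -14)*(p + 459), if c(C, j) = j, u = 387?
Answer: -2486876/387 ≈ -6426.0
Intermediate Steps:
p = 1/387 ≈ 0.0025840
c(17, -14)*(p + 459) = -14*(1/387 + 459) = -14*177634/387 = -2486876/387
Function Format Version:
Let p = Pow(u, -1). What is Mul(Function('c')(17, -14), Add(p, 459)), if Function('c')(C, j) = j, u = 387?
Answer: Rational(-2486876, 387) ≈ -6426.0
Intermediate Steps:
p = Rational(1, 387) (p = Pow(387, -1) = Rational(1, 387) ≈ 0.0025840)
Mul(Function('c')(17, -14), Add(p, 459)) = Mul(-14, Add(Rational(1, 387), 459)) = Mul(-14, Rational(177634, 387)) = Rational(-2486876, 387)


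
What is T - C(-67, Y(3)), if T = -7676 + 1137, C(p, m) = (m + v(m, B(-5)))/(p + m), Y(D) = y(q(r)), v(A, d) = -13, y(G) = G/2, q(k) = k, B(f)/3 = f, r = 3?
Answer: -856632/131 ≈ -6539.2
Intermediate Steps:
B(f) = 3*f
y(G) = G/2 (y(G) = G*(1/2) = G/2)
Y(D) = 3/2 (Y(D) = (1/2)*3 = 3/2)
C(p, m) = (-13 + m)/(m + p) (C(p, m) = (m - 13)/(p + m) = (-13 + m)/(m + p))
T = -6539
T - C(-67, Y(3)) = -6539 - (-13 + 3/2)/(3/2 - 67) = -6539 - (-23)/((-131/2)*2) = -6539 - (-2)*(-23)/(131*2) = -6539 - 1*23/131 = -6539 - 23/131 = -856632/131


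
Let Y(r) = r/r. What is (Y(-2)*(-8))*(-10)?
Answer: 80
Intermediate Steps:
Y(r) = 1
(Y(-2)*(-8))*(-10) = (1*(-8))*(-10) = -8*(-10) = 80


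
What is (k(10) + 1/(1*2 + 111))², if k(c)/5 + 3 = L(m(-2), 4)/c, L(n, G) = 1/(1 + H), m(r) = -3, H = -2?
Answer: 12257001/51076 ≈ 239.98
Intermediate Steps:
L(n, G) = -1 (L(n, G) = 1/(1 - 2) = 1/(-1) = -1)
k(c) = -15 - 5/c (k(c) = -15 + 5*(-1/c) = -15 - 5/c)
(k(10) + 1/(1*2 + 111))² = ((-15 - 5/10) + 1/(1*2 + 111))² = ((-15 - 5*⅒) + 1/(2 + 111))² = ((-15 - ½) + 1/113)² = (-31/2 + 1/113)² = (-3501/226)² = 12257001/51076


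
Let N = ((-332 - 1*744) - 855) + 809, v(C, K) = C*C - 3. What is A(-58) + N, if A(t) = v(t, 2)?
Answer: 2239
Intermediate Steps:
v(C, K) = -3 + C**2 (v(C, K) = C**2 - 3 = -3 + C**2)
A(t) = -3 + t**2
N = -1122 (N = ((-332 - 744) - 855) + 809 = (-1076 - 855) + 809 = -1931 + 809 = -1122)
A(-58) + N = (-3 + (-58)**2) - 1122 = (-3 + 3364) - 1122 = 3361 - 1122 = 2239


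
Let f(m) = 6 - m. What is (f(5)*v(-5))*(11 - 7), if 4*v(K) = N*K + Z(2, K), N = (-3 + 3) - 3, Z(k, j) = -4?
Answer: 11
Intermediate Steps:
N = -3 (N = 0 - 3 = -3)
v(K) = -1 - 3*K/4 (v(K) = (-3*K - 4)/4 = (-4 - 3*K)/4 = -1 - 3*K/4)
(f(5)*v(-5))*(11 - 7) = ((6 - 1*5)*(-1 - ¾*(-5)))*(11 - 7) = ((6 - 5)*(-1 + 15/4))*4 = (1*(11/4))*4 = (11/4)*4 = 11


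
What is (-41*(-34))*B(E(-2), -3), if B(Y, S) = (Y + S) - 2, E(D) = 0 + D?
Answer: -9758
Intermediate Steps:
E(D) = D
B(Y, S) = -2 + S + Y (B(Y, S) = (S + Y) - 2 = -2 + S + Y)
(-41*(-34))*B(E(-2), -3) = (-41*(-34))*(-2 - 3 - 2) = 1394*(-7) = -9758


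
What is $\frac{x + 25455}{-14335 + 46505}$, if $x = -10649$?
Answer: $\frac{7403}{16085} \approx 0.46024$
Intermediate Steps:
$\frac{x + 25455}{-14335 + 46505} = \frac{-10649 + 25455}{-14335 + 46505} = \frac{14806}{32170} = 14806 \cdot \frac{1}{32170} = \frac{7403}{16085}$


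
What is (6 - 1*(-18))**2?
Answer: 576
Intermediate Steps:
(6 - 1*(-18))**2 = (6 + 18)**2 = 24**2 = 576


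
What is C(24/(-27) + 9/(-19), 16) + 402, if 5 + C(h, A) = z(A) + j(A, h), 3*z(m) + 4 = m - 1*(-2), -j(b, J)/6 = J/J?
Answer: 1187/3 ≈ 395.67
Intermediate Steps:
j(b, J) = -6 (j(b, J) = -6*J/J = -6*1 = -6)
z(m) = -2/3 + m/3 (z(m) = -4/3 + (m - 1*(-2))/3 = -4/3 + (m + 2)/3 = -4/3 + (2 + m)/3 = -4/3 + (2/3 + m/3) = -2/3 + m/3)
C(h, A) = -35/3 + A/3 (C(h, A) = -5 + ((-2/3 + A/3) - 6) = -5 + (-20/3 + A/3) = -35/3 + A/3)
C(24/(-27) + 9/(-19), 16) + 402 = (-35/3 + (1/3)*16) + 402 = (-35/3 + 16/3) + 402 = -19/3 + 402 = 1187/3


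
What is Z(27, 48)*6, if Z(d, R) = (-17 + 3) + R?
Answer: 204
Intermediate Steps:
Z(d, R) = -14 + R
Z(27, 48)*6 = (-14 + 48)*6 = 34*6 = 204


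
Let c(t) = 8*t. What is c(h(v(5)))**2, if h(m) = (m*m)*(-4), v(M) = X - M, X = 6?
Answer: 1024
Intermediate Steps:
v(M) = 6 - M
h(m) = -4*m**2 (h(m) = m**2*(-4) = -4*m**2)
c(h(v(5)))**2 = (8*(-4*(6 - 1*5)**2))**2 = (8*(-4*(6 - 5)**2))**2 = (8*(-4*1**2))**2 = (8*(-4*1))**2 = (8*(-4))**2 = (-32)**2 = 1024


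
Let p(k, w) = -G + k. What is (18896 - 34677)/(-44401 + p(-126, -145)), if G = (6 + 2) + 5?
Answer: 15781/44540 ≈ 0.35431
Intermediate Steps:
G = 13 (G = 8 + 5 = 13)
p(k, w) = -13 + k (p(k, w) = -1*13 + k = -13 + k)
(18896 - 34677)/(-44401 + p(-126, -145)) = (18896 - 34677)/(-44401 + (-13 - 126)) = -15781/(-44401 - 139) = -15781/(-44540) = -15781*(-1/44540) = 15781/44540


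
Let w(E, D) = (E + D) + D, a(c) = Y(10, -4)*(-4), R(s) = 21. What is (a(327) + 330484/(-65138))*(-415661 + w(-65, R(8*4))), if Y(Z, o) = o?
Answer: -147926139608/32569 ≈ -4.5419e+6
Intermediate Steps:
a(c) = 16 (a(c) = -4*(-4) = 16)
w(E, D) = E + 2*D (w(E, D) = (D + E) + D = E + 2*D)
(a(327) + 330484/(-65138))*(-415661 + w(-65, R(8*4))) = (16 + 330484/(-65138))*(-415661 + (-65 + 2*21)) = (16 + 330484*(-1/65138))*(-415661 + (-65 + 42)) = (16 - 165242/32569)*(-415661 - 23) = (355862/32569)*(-415684) = -147926139608/32569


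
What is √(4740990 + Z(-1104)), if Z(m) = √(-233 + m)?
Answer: √(4740990 + I*√1337) ≈ 2177.4 + 0.008*I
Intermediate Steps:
√(4740990 + Z(-1104)) = √(4740990 + √(-233 - 1104)) = √(4740990 + √(-1337)) = √(4740990 + I*√1337)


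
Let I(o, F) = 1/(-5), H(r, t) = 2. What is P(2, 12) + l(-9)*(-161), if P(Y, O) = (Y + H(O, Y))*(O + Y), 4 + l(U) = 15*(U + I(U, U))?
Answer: 22918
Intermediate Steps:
I(o, F) = -1/5
l(U) = -7 + 15*U (l(U) = -4 + 15*(U - 1/5) = -4 + 15*(-1/5 + U) = -4 + (-3 + 15*U) = -7 + 15*U)
P(Y, O) = (2 + Y)*(O + Y) (P(Y, O) = (Y + 2)*(O + Y) = (2 + Y)*(O + Y))
P(2, 12) + l(-9)*(-161) = (2**2 + 2*12 + 2*2 + 12*2) + (-7 + 15*(-9))*(-161) = (4 + 24 + 4 + 24) + (-7 - 135)*(-161) = 56 - 142*(-161) = 56 + 22862 = 22918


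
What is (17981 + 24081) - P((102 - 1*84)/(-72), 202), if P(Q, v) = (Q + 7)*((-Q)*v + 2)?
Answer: 333661/8 ≈ 41708.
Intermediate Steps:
P(Q, v) = (2 - Q*v)*(7 + Q) (P(Q, v) = (7 + Q)*(-Q*v + 2) = (7 + Q)*(2 - Q*v) = (2 - Q*v)*(7 + Q))
(17981 + 24081) - P((102 - 1*84)/(-72), 202) = (17981 + 24081) - (14 + 2*((102 - 1*84)/(-72)) - 1*202*((102 - 1*84)/(-72))² - 7*(102 - 1*84)/(-72)*202) = 42062 - (14 + 2*((102 - 84)*(-1/72)) - 1*202*((102 - 84)*(-1/72))² - 7*(102 - 84)*(-1/72)*202) = 42062 - (14 + 2*(18*(-1/72)) - 1*202*(18*(-1/72))² - 7*18*(-1/72)*202) = 42062 - (14 + 2*(-¼) - 1*202*(-¼)² - 7*(-¼)*202) = 42062 - (14 - ½ - 1*202*1/16 + 707/2) = 42062 - (14 - ½ - 101/8 + 707/2) = 42062 - 1*2835/8 = 42062 - 2835/8 = 333661/8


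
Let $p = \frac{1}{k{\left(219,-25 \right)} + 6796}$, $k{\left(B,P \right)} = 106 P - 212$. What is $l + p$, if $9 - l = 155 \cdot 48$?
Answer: $- \frac{29233553}{3934} \approx -7431.0$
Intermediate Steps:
$l = -7431$ ($l = 9 - 155 \cdot 48 = 9 - 7440 = -7431$)
$k{\left(B,P \right)} = -212 + 106 P$
$p = \frac{1}{3934}$ ($p = \frac{1}{\left(-212 + 106 \left(-25\right)\right) + 6796} = \frac{1}{\left(-212 - 2650\right) + 6796} = \frac{1}{-2862 + 6796} = \frac{1}{3934} \approx 0.00025419$)
$l + p = -7431 + \frac{1}{3934} = - \frac{29233553}{3934}$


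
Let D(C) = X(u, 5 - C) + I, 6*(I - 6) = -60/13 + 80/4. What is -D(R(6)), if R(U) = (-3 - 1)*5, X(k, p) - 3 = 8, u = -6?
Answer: -763/39 ≈ -19.564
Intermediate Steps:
X(k, p) = 11 (X(k, p) = 3 + 8 = 11)
R(U) = -20 (R(U) = -4*5 = -20)
I = 334/39 (I = 6 + (-60/13 + 80/4)/6 = 6 + (-60*1/13 + 80*(1/4))/6 = 6 + (-60/13 + 20)/6 = 6 + (1/6)*(200/13) = 6 + 100/39 = 334/39 ≈ 8.5641)
D(C) = 763/39 (D(C) = 11 + 334/39 = 763/39)
-D(R(6)) = -1*763/39 = -763/39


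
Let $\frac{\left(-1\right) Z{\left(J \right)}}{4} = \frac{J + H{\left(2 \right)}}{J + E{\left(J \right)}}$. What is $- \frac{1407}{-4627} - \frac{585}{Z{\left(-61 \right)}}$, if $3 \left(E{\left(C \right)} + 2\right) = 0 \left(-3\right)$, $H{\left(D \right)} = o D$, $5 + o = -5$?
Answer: $\frac{301559}{2644} \approx 114.05$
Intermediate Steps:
$o = -10$ ($o = -5 - 5 = -10$)
$H{\left(D \right)} = - 10 D$
$E{\left(C \right)} = -2$ ($E{\left(C \right)} = -2 + \frac{0 \left(-3\right)}{3} = -2 + \frac{1}{3} \cdot 0 = -2 + 0 = -2$)
$Z{\left(J \right)} = - \frac{4 \left(-20 + J\right)}{-2 + J}$ ($Z{\left(J \right)} = - 4 \frac{J - 20}{J - 2} = - 4 \frac{J - 20}{-2 + J} = - 4 \frac{-20 + J}{-2 + J} = - \frac{4 \left(-20 + J\right)}{-2 + J}$)
$- \frac{1407}{-4627} - \frac{585}{Z{\left(-61 \right)}} = - \frac{1407}{-4627} - \frac{585}{4 \frac{1}{-2 - 61} \left(20 - -61\right)} = \left(-1407\right) \left(- \frac{1}{4627}\right) - \frac{585}{4 \frac{1}{-63} \left(20 + 61\right)} = \frac{201}{661} - \frac{585}{4 \left(- \frac{1}{63}\right) 81} = \frac{201}{661} - \frac{585}{- \frac{36}{7}} = \frac{201}{661} - - \frac{455}{4} = \frac{201}{661} + \frac{455}{4} = \frac{301559}{2644}$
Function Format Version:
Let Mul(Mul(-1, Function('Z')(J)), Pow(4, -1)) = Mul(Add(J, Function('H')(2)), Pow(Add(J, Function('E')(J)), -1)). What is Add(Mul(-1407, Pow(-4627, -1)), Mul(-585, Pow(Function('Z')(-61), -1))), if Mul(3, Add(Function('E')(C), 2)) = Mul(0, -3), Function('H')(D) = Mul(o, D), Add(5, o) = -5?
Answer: Rational(301559, 2644) ≈ 114.05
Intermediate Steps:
o = -10 (o = Add(-5, -5) = -10)
Function('H')(D) = Mul(-10, D)
Function('E')(C) = -2 (Function('E')(C) = Add(-2, Mul(Rational(1, 3), Mul(0, -3))) = Add(-2, Mul(Rational(1, 3), 0)) = Add(-2, 0) = -2)
Function('Z')(J) = Mul(-4, Pow(Add(-2, J), -1), Add(-20, J)) (Function('Z')(J) = Mul(-4, Mul(Add(J, Mul(-10, 2)), Pow(Add(J, -2), -1))) = Mul(-4, Mul(Add(J, -20), Pow(Add(-2, J), -1))) = Mul(-4, Mul(Add(-20, J), Pow(Add(-2, J), -1))) = Mul(-4, Mul(Pow(Add(-2, J), -1), Add(-20, J))) = Mul(-4, Pow(Add(-2, J), -1), Add(-20, J)))
Add(Mul(-1407, Pow(-4627, -1)), Mul(-585, Pow(Function('Z')(-61), -1))) = Add(Mul(-1407, Pow(-4627, -1)), Mul(-585, Pow(Mul(4, Pow(Add(-2, -61), -1), Add(20, Mul(-1, -61))), -1))) = Add(Mul(-1407, Rational(-1, 4627)), Mul(-585, Pow(Mul(4, Pow(-63, -1), Add(20, 61)), -1))) = Add(Rational(201, 661), Mul(-585, Pow(Mul(4, Rational(-1, 63), 81), -1))) = Add(Rational(201, 661), Mul(-585, Pow(Rational(-36, 7), -1))) = Add(Rational(201, 661), Mul(-585, Rational(-7, 36))) = Add(Rational(201, 661), Rational(455, 4)) = Rational(301559, 2644)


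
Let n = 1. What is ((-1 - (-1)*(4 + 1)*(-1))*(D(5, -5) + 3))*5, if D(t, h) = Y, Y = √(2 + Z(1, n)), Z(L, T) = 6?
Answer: -90 - 60*√2 ≈ -174.85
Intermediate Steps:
Y = 2*√2 (Y = √(2 + 6) = √8 = 2*√2 ≈ 2.8284)
D(t, h) = 2*√2
((-1 - (-1)*(4 + 1)*(-1))*(D(5, -5) + 3))*5 = ((-1 - (-1)*(4 + 1)*(-1))*(2*√2 + 3))*5 = ((-1 - (-1)*5*(-1))*(3 + 2*√2))*5 = ((-1 - 1*(-5)*(-1))*(3 + 2*√2))*5 = ((-1 + 5*(-1))*(3 + 2*√2))*5 = ((-1 - 5)*(3 + 2*√2))*5 = -6*(3 + 2*√2)*5 = (-18 - 12*√2)*5 = -90 - 60*√2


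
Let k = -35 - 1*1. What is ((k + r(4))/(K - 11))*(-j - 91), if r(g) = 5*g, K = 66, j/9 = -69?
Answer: -1696/11 ≈ -154.18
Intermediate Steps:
j = -621 (j = 9*(-69) = -621)
k = -36 (k = -35 - 1 = -36)
((k + r(4))/(K - 11))*(-j - 91) = ((-36 + 5*4)/(66 - 11))*(-1*(-621) - 91) = ((-36 + 20)/55)*(621 - 91) = -16*1/55*530 = -16/55*530 = -1696/11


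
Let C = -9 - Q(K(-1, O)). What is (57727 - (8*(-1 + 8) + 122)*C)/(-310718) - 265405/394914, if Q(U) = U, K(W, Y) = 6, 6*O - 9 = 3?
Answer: -26579432912/30676722063 ≈ -0.86644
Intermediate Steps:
O = 2 (O = 3/2 + (⅙)*3 = 3/2 + ½ = 2)
C = -15 (C = -9 - 1*6 = -9 - 6 = -15)
(57727 - (8*(-1 + 8) + 122)*C)/(-310718) - 265405/394914 = (57727 - (8*(-1 + 8) + 122)*(-15))/(-310718) - 265405/394914 = (57727 - (8*7 + 122)*(-15))*(-1/310718) - 265405*1/394914 = (57727 - (56 + 122)*(-15))*(-1/310718) - 265405/394914 = (57727 - 178*(-15))*(-1/310718) - 265405/394914 = (57727 - 1*(-2670))*(-1/310718) - 265405/394914 = (57727 + 2670)*(-1/310718) - 265405/394914 = 60397*(-1/310718) - 265405/394914 = -60397/310718 - 265405/394914 = -26579432912/30676722063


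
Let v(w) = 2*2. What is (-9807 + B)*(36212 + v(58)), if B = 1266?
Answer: -309320856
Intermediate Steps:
v(w) = 4
(-9807 + B)*(36212 + v(58)) = (-9807 + 1266)*(36212 + 4) = -8541*36216 = -309320856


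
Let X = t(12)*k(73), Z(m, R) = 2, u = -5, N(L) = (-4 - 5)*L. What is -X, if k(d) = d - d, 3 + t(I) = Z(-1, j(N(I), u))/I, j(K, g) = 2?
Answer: 0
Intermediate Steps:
N(L) = -9*L
t(I) = -3 + 2/I
k(d) = 0
X = 0 (X = (-3 + 2/12)*0 = (-3 + 2*(1/12))*0 = (-3 + 1/6)*0 = -17/6*0 = 0)
-X = -1*0 = 0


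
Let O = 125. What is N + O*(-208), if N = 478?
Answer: -25522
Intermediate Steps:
N + O*(-208) = 478 + 125*(-208) = 478 - 26000 = -25522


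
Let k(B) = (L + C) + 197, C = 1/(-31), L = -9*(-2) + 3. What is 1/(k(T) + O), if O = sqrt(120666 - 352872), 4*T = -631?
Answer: 209467/268807015 - 12493*I*sqrt(1374)/268807015 ≈ 0.00077925 - 0.0017227*I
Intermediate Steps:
T = -631/4 (T = (1/4)*(-631) = -631/4 ≈ -157.75)
L = 21 (L = 18 + 3 = 21)
C = -1/31 ≈ -0.032258
k(B) = 6757/31 (k(B) = (21 - 1/31) + 197 = 650/31 + 197 = 6757/31)
O = 13*I*sqrt(1374) (O = sqrt(-232206) = 13*I*sqrt(1374) ≈ 481.88*I)
1/(k(T) + O) = 1/(6757/31 + 13*I*sqrt(1374))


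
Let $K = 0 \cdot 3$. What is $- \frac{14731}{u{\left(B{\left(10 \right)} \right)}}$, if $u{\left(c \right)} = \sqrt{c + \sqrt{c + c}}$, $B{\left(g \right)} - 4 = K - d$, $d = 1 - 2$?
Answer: $- \frac{14731}{\sqrt{5 + \sqrt{10}}} \approx -5156.2$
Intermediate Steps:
$K = 0$
$d = -1$
$B{\left(g \right)} = 5$ ($B{\left(g \right)} = 4 + \left(0 - -1\right) = 4 + \left(0 + 1\right) = 4 + 1 = 5$)
$u{\left(c \right)} = \sqrt{c + \sqrt{2} \sqrt{c}}$ ($u{\left(c \right)} = \sqrt{c + \sqrt{2 c}} = \sqrt{c + \sqrt{2} \sqrt{c}}$)
$- \frac{14731}{u{\left(B{\left(10 \right)} \right)}} = - \frac{14731}{\sqrt{5 + \sqrt{2} \sqrt{5}}} = - \frac{14731}{\sqrt{5 + \sqrt{10}}}$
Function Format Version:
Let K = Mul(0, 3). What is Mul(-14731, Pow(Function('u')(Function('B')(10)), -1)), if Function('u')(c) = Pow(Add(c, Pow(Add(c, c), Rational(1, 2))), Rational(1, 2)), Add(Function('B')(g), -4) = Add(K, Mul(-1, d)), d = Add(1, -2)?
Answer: Mul(-14731, Pow(Add(5, Pow(10, Rational(1, 2))), Rational(-1, 2))) ≈ -5156.2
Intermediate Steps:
K = 0
d = -1
Function('B')(g) = 5 (Function('B')(g) = Add(4, Add(0, Mul(-1, -1))) = Add(4, Add(0, 1)) = Add(4, 1) = 5)
Function('u')(c) = Pow(Add(c, Mul(Pow(2, Rational(1, 2)), Pow(c, Rational(1, 2)))), Rational(1, 2)) (Function('u')(c) = Pow(Add(c, Pow(Mul(2, c), Rational(1, 2))), Rational(1, 2)) = Pow(Add(c, Mul(Pow(2, Rational(1, 2)), Pow(c, Rational(1, 2)))), Rational(1, 2)))
Mul(-14731, Pow(Function('u')(Function('B')(10)), -1)) = Mul(-14731, Pow(Pow(Add(5, Mul(Pow(2, Rational(1, 2)), Pow(5, Rational(1, 2)))), Rational(1, 2)), -1)) = Mul(-14731, Pow(Pow(Add(5, Pow(10, Rational(1, 2))), Rational(1, 2)), -1)) = Mul(-14731, Pow(Add(5, Pow(10, Rational(1, 2))), Rational(-1, 2)))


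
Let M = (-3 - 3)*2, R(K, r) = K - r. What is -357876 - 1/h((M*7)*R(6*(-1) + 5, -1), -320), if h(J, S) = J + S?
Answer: -114520319/320 ≈ -3.5788e+5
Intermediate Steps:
M = -12 (M = -6*2 = -12)
-357876 - 1/h((M*7)*R(6*(-1) + 5, -1), -320) = -357876 - 1/((-12*7)*((6*(-1) + 5) - 1*(-1)) - 320) = -357876 - 1/(-84*((-6 + 5) + 1) - 320) = -357876 - 1/(-84*(-1 + 1) - 320) = -357876 - 1/(-84*0 - 320) = -357876 - 1/(0 - 320) = -357876 - 1/(-320) = -357876 - 1*(-1/320) = -357876 + 1/320 = -114520319/320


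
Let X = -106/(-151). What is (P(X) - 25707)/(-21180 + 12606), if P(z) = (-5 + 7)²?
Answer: 25703/8574 ≈ 2.9978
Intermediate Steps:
X = 106/151 (X = -106*(-1/151) = 106/151 ≈ 0.70199)
P(z) = 4 (P(z) = 2² = 4)
(P(X) - 25707)/(-21180 + 12606) = (4 - 25707)/(-21180 + 12606) = -25703/(-8574) = -25703*(-1/8574) = 25703/8574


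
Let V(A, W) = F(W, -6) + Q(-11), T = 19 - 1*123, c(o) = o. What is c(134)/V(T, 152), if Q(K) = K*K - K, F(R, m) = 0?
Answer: 67/66 ≈ 1.0152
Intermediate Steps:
Q(K) = K² - K
T = -104 (T = 19 - 123 = -104)
V(A, W) = 132 (V(A, W) = 0 - 11*(-1 - 11) = 0 - 11*(-12) = 0 + 132 = 132)
c(134)/V(T, 152) = 134/132 = 134*(1/132) = 67/66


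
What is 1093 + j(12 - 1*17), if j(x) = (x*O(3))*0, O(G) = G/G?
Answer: 1093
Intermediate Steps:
O(G) = 1
j(x) = 0 (j(x) = (x*1)*0 = x*0 = 0)
1093 + j(12 - 1*17) = 1093 + 0 = 1093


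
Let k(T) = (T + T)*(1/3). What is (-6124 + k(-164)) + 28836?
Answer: 67808/3 ≈ 22603.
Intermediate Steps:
k(T) = 2*T/3 (k(T) = (2*T)*(1*(⅓)) = (2*T)*(⅓) = 2*T/3)
(-6124 + k(-164)) + 28836 = (-6124 + (⅔)*(-164)) + 28836 = (-6124 - 328/3) + 28836 = -18700/3 + 28836 = 67808/3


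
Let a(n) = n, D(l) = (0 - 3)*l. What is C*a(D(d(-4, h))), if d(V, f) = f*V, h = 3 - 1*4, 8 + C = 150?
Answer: -1704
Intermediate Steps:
C = 142 (C = -8 + 150 = 142)
h = -1 (h = 3 - 4 = -1)
d(V, f) = V*f
D(l) = -3*l
C*a(D(d(-4, h))) = 142*(-(-12)*(-1)) = 142*(-3*4) = 142*(-12) = -1704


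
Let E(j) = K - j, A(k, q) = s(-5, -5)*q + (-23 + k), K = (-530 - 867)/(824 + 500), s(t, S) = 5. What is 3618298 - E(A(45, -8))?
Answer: 4790604117/1324 ≈ 3.6183e+6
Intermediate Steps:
K = -1397/1324 ≈ -1.0551
A(k, q) = -23 + k + 5*q (A(k, q) = 5*q + (-23 + k) = -23 + k + 5*q)
E(j) = -1397/1324 - j
3618298 - E(A(45, -8)) = 3618298 - (-1397/1324 - (-23 + 45 + 5*(-8))) = 3618298 - (-1397/1324 - (-23 + 45 - 40)) = 3618298 - (-1397/1324 - 1*(-18)) = 3618298 - (-1397/1324 + 18) = 3618298 - 1*22435/1324 = 3618298 - 22435/1324 = 4790604117/1324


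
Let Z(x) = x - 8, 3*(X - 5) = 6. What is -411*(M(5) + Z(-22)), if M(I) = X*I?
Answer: -2055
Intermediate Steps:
X = 7 (X = 5 + (1/3)*6 = 5 + 2 = 7)
M(I) = 7*I
Z(x) = -8 + x
-411*(M(5) + Z(-22)) = -411*(7*5 + (-8 - 22)) = -411*(35 - 30) = -411*5 = -2055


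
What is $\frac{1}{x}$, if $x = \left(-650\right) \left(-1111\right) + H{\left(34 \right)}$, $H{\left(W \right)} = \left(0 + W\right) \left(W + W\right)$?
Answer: $\frac{1}{724462} \approx 1.3803 \cdot 10^{-6}$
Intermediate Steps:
$H{\left(W \right)} = 2 W^{2}$ ($H{\left(W \right)} = W 2 W = 2 W^{2}$)
$x = 724462$ ($x = \left(-650\right) \left(-1111\right) + 2 \cdot 34^{2} = 722150 + 2 \cdot 1156 = 722150 + 2312 = 724462$)
$\frac{1}{x} = \frac{1}{724462}$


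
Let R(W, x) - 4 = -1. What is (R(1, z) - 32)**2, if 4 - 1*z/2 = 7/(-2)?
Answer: 841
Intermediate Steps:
z = 15 (z = 8 - 14/(-2) = 8 - 14*(-1)/2 = 8 - 2*(-7/2) = 8 + 7 = 15)
R(W, x) = 3 (R(W, x) = 4 - 1 = 3)
(R(1, z) - 32)**2 = (3 - 32)**2 = (-29)**2 = 841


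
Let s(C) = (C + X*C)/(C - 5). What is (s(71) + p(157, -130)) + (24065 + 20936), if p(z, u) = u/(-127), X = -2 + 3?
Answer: 188612498/4191 ≈ 45004.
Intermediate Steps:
X = 1
p(z, u) = -u/127 (p(z, u) = u*(-1/127) = -u/127)
s(C) = 2*C/(-5 + C) (s(C) = (C + 1*C)/(C - 5) = (C + C)/(-5 + C) = (2*C)/(-5 + C) = 2*C/(-5 + C))
(s(71) + p(157, -130)) + (24065 + 20936) = (2*71/(-5 + 71) - 1/127*(-130)) + (24065 + 20936) = (2*71/66 + 130/127) + 45001 = (2*71*(1/66) + 130/127) + 45001 = (71/33 + 130/127) + 45001 = 13307/4191 + 45001 = 188612498/4191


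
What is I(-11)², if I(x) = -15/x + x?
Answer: 11236/121 ≈ 92.859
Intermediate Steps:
I(x) = x - 15/x
I(-11)² = (-11 - 15/(-11))² = (-11 - 15*(-1/11))² = (-11 + 15/11)² = (-106/11)² = 11236/121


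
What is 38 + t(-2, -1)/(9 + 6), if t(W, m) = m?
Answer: 569/15 ≈ 37.933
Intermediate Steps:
38 + t(-2, -1)/(9 + 6) = 38 - 1/(9 + 6) = 38 - 1/15 = 569/15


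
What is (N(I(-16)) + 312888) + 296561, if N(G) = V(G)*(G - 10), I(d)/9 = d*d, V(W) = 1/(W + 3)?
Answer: 1406001137/2307 ≈ 6.0945e+5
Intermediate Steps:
V(W) = 1/(3 + W)
I(d) = 9*d² (I(d) = 9*(d*d) = 9*d²)
N(G) = (-10 + G)/(3 + G) (N(G) = (G - 10)/(3 + G) = (-10 + G)/(3 + G))
(N(I(-16)) + 312888) + 296561 = ((-10 + 9*(-16)²)/(3 + 9*(-16)²) + 312888) + 296561 = ((-10 + 9*256)/(3 + 9*256) + 312888) + 296561 = ((-10 + 2304)/(3 + 2304) + 312888) + 296561 = (2294/2307 + 312888) + 296561 = 721834910/2307 + 296561 = 1406001137/2307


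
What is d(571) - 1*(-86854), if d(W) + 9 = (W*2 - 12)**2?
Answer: 1363745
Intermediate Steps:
d(W) = -9 + (-12 + 2*W)**2 (d(W) = -9 + (W*2 - 12)**2 = -9 + (2*W - 12)**2 = -9 + (-12 + 2*W)**2)
d(571) - 1*(-86854) = (-9 + 4*(-6 + 571)**2) - 1*(-86854) = (-9 + 4*565**2) + 86854 = (-9 + 4*319225) + 86854 = (-9 + 1276900) + 86854 = 1276891 + 86854 = 1363745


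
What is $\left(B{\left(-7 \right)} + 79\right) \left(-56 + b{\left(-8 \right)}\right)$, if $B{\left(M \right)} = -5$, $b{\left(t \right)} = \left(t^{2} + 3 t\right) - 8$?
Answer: $-1776$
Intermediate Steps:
$b{\left(t \right)} = -8 + t^{2} + 3 t$
$\left(B{\left(-7 \right)} + 79\right) \left(-56 + b{\left(-8 \right)}\right) = \left(-5 + 79\right) \left(-56 + \left(-8 + \left(-8\right)^{2} + 3 \left(-8\right)\right)\right) = 74 \left(-56 - -32\right) = 74 \left(-56 + 32\right) = 74 \left(-24\right) = -1776$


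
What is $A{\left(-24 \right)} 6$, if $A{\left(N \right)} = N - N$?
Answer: $0$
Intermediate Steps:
$A{\left(N \right)} = 0$
$A{\left(-24 \right)} 6 = 0 \cdot 6 = 0$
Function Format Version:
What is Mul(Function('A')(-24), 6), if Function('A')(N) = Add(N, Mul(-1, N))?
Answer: 0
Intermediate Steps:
Function('A')(N) = 0
Mul(Function('A')(-24), 6) = Mul(0, 6) = 0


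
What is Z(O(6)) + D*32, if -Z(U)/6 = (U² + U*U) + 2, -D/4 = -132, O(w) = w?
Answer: 16452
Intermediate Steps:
D = 528 (D = -4*(-132) = 528)
Z(U) = -12 - 12*U² (Z(U) = -6*((U² + U*U) + 2) = -6*((U² + U²) + 2) = -6*(2*U² + 2) = -6*(2 + 2*U²) = -12 - 12*U²)
Z(O(6)) + D*32 = (-12 - 12*6²) + 528*32 = (-12 - 12*36) + 16896 = (-12 - 432) + 16896 = -444 + 16896 = 16452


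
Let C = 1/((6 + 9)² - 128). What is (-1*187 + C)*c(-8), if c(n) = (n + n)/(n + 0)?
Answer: -36276/97 ≈ -373.98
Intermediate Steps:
c(n) = 2 (c(n) = (2*n)/n = 2)
C = 1/97 (C = 1/(15² - 128) = 1/(225 - 128) = 1/97 ≈ 0.010309)
(-1*187 + C)*c(-8) = (-1*187 + 1/97)*2 = (-187 + 1/97)*2 = -18138/97*2 = -36276/97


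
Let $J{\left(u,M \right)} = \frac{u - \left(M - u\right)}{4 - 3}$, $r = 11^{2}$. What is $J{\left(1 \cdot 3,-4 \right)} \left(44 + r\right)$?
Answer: $1650$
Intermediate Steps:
$r = 121$
$J{\left(u,M \right)} = - M + 2 u$ ($J{\left(u,M \right)} = \frac{- M + 2 u}{1} = \left(- M + 2 u\right) 1 = - M + 2 u$)
$J{\left(1 \cdot 3,-4 \right)} \left(44 + r\right) = \left(\left(-1\right) \left(-4\right) + 2 \cdot 1 \cdot 3\right) \left(44 + 121\right) = \left(4 + 2 \cdot 3\right) 165 = \left(4 + 6\right) 165 = 10 \cdot 165 = 1650$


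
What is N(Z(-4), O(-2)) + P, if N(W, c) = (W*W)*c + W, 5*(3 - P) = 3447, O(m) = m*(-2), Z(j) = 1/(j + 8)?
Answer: -6859/10 ≈ -685.90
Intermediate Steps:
Z(j) = 1/(8 + j)
O(m) = -2*m
P = -3432/5 (P = 3 - ⅕*3447 = 3 - 3447/5 = -3432/5 ≈ -686.40)
N(W, c) = W + c*W² (N(W, c) = W²*c + W = c*W² + W = W + c*W²)
N(Z(-4), O(-2)) + P = (1 + (-2*(-2))/(8 - 4))/(8 - 4) - 3432/5 = (1 + 4/4)/4 - 3432/5 = (1 + (¼)*4)/4 - 3432/5 = (1 + 1)/4 - 3432/5 = (¼)*2 - 3432/5 = ½ - 3432/5 = -6859/10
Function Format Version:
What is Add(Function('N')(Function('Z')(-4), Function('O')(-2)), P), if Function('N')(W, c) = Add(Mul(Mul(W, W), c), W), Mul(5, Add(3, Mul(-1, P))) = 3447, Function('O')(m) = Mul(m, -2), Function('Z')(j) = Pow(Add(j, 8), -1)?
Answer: Rational(-6859, 10) ≈ -685.90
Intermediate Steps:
Function('Z')(j) = Pow(Add(8, j), -1)
Function('O')(m) = Mul(-2, m)
P = Rational(-3432, 5) (P = Add(3, Mul(Rational(-1, 5), 3447)) = Add(3, Rational(-3447, 5)) = Rational(-3432, 5) ≈ -686.40)
Function('N')(W, c) = Add(W, Mul(c, Pow(W, 2))) (Function('N')(W, c) = Add(Mul(Pow(W, 2), c), W) = Add(Mul(c, Pow(W, 2)), W) = Add(W, Mul(c, Pow(W, 2))))
Add(Function('N')(Function('Z')(-4), Function('O')(-2)), P) = Add(Mul(Pow(Add(8, -4), -1), Add(1, Mul(Pow(Add(8, -4), -1), Mul(-2, -2)))), Rational(-3432, 5)) = Add(Mul(Pow(4, -1), Add(1, Mul(Pow(4, -1), 4))), Rational(-3432, 5)) = Add(Mul(Rational(1, 4), Add(1, Mul(Rational(1, 4), 4))), Rational(-3432, 5)) = Add(Mul(Rational(1, 4), Add(1, 1)), Rational(-3432, 5)) = Add(Mul(Rational(1, 4), 2), Rational(-3432, 5)) = Add(Rational(1, 2), Rational(-3432, 5)) = Rational(-6859, 10)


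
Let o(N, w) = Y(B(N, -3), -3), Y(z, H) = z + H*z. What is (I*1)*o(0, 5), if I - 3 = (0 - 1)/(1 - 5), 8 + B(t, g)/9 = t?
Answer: 468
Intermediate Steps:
B(t, g) = -72 + 9*t
I = 13/4 (I = 3 + (0 - 1)/(1 - 5) = 3 - 1/(-4) = 3 - 1*(-¼) = 3 + ¼ = 13/4 ≈ 3.2500)
o(N, w) = 144 - 18*N (o(N, w) = (-72 + 9*N)*(1 - 3) = (-72 + 9*N)*(-2) = 144 - 18*N)
(I*1)*o(0, 5) = ((13/4)*1)*(144 - 18*0) = 13*(144 + 0)/4 = (13/4)*144 = 468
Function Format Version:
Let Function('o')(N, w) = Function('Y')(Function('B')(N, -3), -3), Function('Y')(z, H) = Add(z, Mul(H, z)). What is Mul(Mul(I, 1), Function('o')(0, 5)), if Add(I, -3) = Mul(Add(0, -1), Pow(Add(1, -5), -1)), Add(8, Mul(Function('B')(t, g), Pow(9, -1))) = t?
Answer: 468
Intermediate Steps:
Function('B')(t, g) = Add(-72, Mul(9, t))
I = Rational(13, 4) (I = Add(3, Mul(Add(0, -1), Pow(Add(1, -5), -1))) = Add(3, Mul(-1, Pow(-4, -1))) = Add(3, Mul(-1, Rational(-1, 4))) = Add(3, Rational(1, 4)) = Rational(13, 4) ≈ 3.2500)
Function('o')(N, w) = Add(144, Mul(-18, N)) (Function('o')(N, w) = Mul(Add(-72, Mul(9, N)), Add(1, -3)) = Mul(Add(-72, Mul(9, N)), -2) = Add(144, Mul(-18, N)))
Mul(Mul(I, 1), Function('o')(0, 5)) = Mul(Mul(Rational(13, 4), 1), Add(144, Mul(-18, 0))) = Mul(Rational(13, 4), Add(144, 0)) = Mul(Rational(13, 4), 144) = 468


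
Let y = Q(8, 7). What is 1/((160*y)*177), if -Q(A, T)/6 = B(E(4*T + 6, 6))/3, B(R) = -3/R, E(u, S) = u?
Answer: 17/84960 ≈ 0.00020009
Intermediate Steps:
Q(A, T) = 6/(6 + 4*T) (Q(A, T) = -6*(-3/(4*T + 6))/3 = -6*(-3/(6 + 4*T))/3 = -(-6)/(6 + 4*T) = 6/(6 + 4*T))
y = 3/17 (y = 3/(3 + 2*7) = 3/(3 + 14) = 3/17 ≈ 0.17647)
1/((160*y)*177) = 1/((160*(3/17))*177) = 1/((480/17)*177) = 1/(84960/17) = 17/84960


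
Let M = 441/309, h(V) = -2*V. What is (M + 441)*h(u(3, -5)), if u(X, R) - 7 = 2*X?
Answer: -1184820/103 ≈ -11503.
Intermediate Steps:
u(X, R) = 7 + 2*X
M = 147/103 (M = 441*(1/309) = 147/103 ≈ 1.4272)
(M + 441)*h(u(3, -5)) = (147/103 + 441)*(-2*(7 + 2*3)) = 45570*(-2*(7 + 6))/103 = 45570*(-2*13)/103 = (45570/103)*(-26) = -1184820/103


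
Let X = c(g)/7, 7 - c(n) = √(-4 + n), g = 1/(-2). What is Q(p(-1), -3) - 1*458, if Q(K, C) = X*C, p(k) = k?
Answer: -461 + 9*I*√2/14 ≈ -461.0 + 0.90914*I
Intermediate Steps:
g = -½ ≈ -0.50000
c(n) = 7 - √(-4 + n)
X = 1 - 3*I*√2/14 (X = (7 - √(-4 - ½))/7 = (7 - √(-9/2))*(⅐) = (7 - 3*I*√2/2)*(⅐) = 1 - 3*I*√2/14 ≈ 1.0 - 0.30305*I)
Q(K, C) = C*(1 - 3*I*√2/14) (Q(K, C) = (1 - 3*I*√2/14)*C = C*(1 - 3*I*√2/14))
Q(p(-1), -3) - 1*458 = (1/14)*(-3)*(14 - 3*I*√2) - 1*458 = (-3 + 9*I*√2/14) - 458 = -461 + 9*I*√2/14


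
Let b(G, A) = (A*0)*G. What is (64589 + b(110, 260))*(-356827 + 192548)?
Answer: -10610616331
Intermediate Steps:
b(G, A) = 0 (b(G, A) = 0*G = 0)
(64589 + b(110, 260))*(-356827 + 192548) = (64589 + 0)*(-356827 + 192548) = 64589*(-164279) = -10610616331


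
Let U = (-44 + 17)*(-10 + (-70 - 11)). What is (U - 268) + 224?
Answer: 2413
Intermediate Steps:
U = 2457 (U = -27*(-10 - 81) = -27*(-91) = 2457)
(U - 268) + 224 = (2457 - 268) + 224 = 2189 + 224 = 2413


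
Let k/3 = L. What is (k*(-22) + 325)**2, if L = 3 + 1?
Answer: 3721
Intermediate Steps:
L = 4
k = 12 (k = 3*4 = 12)
(k*(-22) + 325)**2 = (12*(-22) + 325)**2 = (-264 + 325)**2 = 61**2 = 3721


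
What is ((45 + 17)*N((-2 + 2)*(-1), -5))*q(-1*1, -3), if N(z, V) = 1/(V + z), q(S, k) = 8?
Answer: -496/5 ≈ -99.200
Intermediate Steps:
((45 + 17)*N((-2 + 2)*(-1), -5))*q(-1*1, -3) = ((45 + 17)/(-5 + (-2 + 2)*(-1)))*8 = (62/(-5 + 0*(-1)))*8 = (62/(-5 + 0))*8 = (62/(-5))*8 = (62*(-⅕))*8 = -62/5*8 = -496/5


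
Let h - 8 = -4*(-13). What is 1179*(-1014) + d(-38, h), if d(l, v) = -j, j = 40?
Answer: -1195546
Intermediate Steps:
h = 60 (h = 8 - 4*(-13) = 8 + 52 = 60)
d(l, v) = -40 (d(l, v) = -1*40 = -40)
1179*(-1014) + d(-38, h) = 1179*(-1014) - 40 = -1195506 - 40 = -1195546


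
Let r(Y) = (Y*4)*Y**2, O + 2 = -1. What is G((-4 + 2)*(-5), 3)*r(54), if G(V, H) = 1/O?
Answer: -209952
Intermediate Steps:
O = -3 (O = -2 - 1 = -3)
r(Y) = 4*Y**3 (r(Y) = (4*Y)*Y**2 = 4*Y**3)
G(V, H) = -1/3 (G(V, H) = 1/(-3) = 1*(-1/3) = -1/3)
G((-4 + 2)*(-5), 3)*r(54) = -4*54**3/3 = -4*157464/3 = -1/3*629856 = -209952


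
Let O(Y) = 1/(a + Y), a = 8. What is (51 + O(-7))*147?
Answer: 7644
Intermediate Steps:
O(Y) = 1/(8 + Y)
(51 + O(-7))*147 = (51 + 1/(8 - 7))*147 = (51 + 1/1)*147 = (51 + 1)*147 = 52*147 = 7644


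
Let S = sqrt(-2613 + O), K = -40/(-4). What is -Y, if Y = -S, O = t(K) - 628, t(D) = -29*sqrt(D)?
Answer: sqrt(-3241 - 29*sqrt(10)) ≈ 57.73*I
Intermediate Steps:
K = 10 (K = -40*(-1/4) = 10)
O = -628 - 29*sqrt(10) (O = -29*sqrt(10) - 628 = -628 - 29*sqrt(10) ≈ -719.71)
S = sqrt(-3241 - 29*sqrt(10)) (S = sqrt(-2613 + (-628 - 29*sqrt(10))) = sqrt(-3241 - 29*sqrt(10)) ≈ 57.73*I)
Y = -sqrt(-3241 - 29*sqrt(10)) ≈ -57.73*I
-Y = -(-1)*I*sqrt(3241 + 29*sqrt(10)) = I*sqrt(3241 + 29*sqrt(10))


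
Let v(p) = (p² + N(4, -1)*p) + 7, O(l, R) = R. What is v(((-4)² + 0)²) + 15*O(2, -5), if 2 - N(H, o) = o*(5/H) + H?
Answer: 65276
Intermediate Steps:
N(H, o) = 2 - H - 5*o/H (N(H, o) = 2 - (o*(5/H) + H) = 2 - (5*o/H + H) = 2 - (H + 5*o/H) = 2 + (-H - 5*o/H) = 2 - H - 5*o/H)
v(p) = 7 + p² - 3*p/4 (v(p) = (p² + (2 - 1*4 - 5*(-1)/4)*p) + 7 = (p² + (2 - 4 - 5*(-1)*¼)*p) + 7 = (p² + (2 - 4 + 5/4)*p) + 7 = (p² - 3*p/4) + 7 = 7 + p² - 3*p/4)
v(((-4)² + 0)²) + 15*O(2, -5) = (7 + (((-4)² + 0)²)² - 3*((-4)² + 0)²/4) + 15*(-5) = (7 + ((16 + 0)²)² - 3*(16 + 0)²/4) - 75 = (7 + (16²)² - ¾*16²) - 75 = (7 + 256² - ¾*256) - 75 = (7 + 65536 - 192) - 75 = 65351 - 75 = 65276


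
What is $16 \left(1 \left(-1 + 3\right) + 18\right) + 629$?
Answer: $949$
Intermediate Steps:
$16 \left(1 \left(-1 + 3\right) + 18\right) + 629 = 16 \left(1 \cdot 2 + 18\right) + 629 = 16 \left(2 + 18\right) + 629 = 16 \cdot 20 + 629 = 320 + 629 = 949$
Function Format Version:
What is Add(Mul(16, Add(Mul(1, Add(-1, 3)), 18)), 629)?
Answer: 949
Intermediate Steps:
Add(Mul(16, Add(Mul(1, Add(-1, 3)), 18)), 629) = Add(Mul(16, Add(Mul(1, 2), 18)), 629) = Add(Mul(16, Add(2, 18)), 629) = Add(Mul(16, 20), 629) = Add(320, 629) = 949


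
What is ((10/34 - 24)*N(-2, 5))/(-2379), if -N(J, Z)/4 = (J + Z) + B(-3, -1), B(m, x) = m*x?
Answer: -248/1037 ≈ -0.23915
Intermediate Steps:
N(J, Z) = -12 - 4*J - 4*Z (N(J, Z) = -4*((J + Z) - 3*(-1)) = -4*((J + Z) + 3) = -4*(3 + J + Z) = -12 - 4*J - 4*Z)
((10/34 - 24)*N(-2, 5))/(-2379) = ((10/34 - 24)*(-12 - 4*(-2) - 4*5))/(-2379) = ((10*(1/34) - 24)*(-12 + 8 - 20))*(-1/2379) = ((5/17 - 24)*(-24))*(-1/2379) = -403/17*(-24)*(-1/2379) = (9672/17)*(-1/2379) = -248/1037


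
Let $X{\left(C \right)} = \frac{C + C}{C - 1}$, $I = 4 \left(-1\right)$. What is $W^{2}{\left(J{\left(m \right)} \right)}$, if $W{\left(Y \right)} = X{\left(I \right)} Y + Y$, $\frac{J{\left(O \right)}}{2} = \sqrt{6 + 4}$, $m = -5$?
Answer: $\frac{1352}{5} \approx 270.4$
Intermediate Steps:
$I = -4$
$X{\left(C \right)} = \frac{2 C}{-1 + C}$
$J{\left(O \right)} = 2 \sqrt{10}$ ($J{\left(O \right)} = 2 \sqrt{6 + 4} = 2 \sqrt{10}$)
$W{\left(Y \right)} = \frac{13 Y}{5}$ ($W{\left(Y \right)} = 2 \left(-4\right) \frac{1}{-1 - 4} Y + Y = 2 \left(-4\right) \frac{1}{-5} Y + Y = 2 \left(-4\right) \left(- \frac{1}{5}\right) Y + Y = \frac{8 Y}{5} + Y = \frac{13 Y}{5}$)
$W^{2}{\left(J{\left(m \right)} \right)} = \left(\frac{13 \cdot 2 \sqrt{10}}{5}\right)^{2} = \left(\frac{26 \sqrt{10}}{5}\right)^{2} = \frac{1352}{5}$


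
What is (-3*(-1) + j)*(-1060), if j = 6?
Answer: -9540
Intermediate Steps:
(-3*(-1) + j)*(-1060) = (-3*(-1) + 6)*(-1060) = (3 + 6)*(-1060) = 9*(-1060) = -9540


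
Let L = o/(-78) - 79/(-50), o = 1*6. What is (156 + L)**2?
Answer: 10481050129/422500 ≈ 24807.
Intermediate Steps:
o = 6
L = 977/650 (L = 6/(-78) - 79/(-50) = 6*(-1/78) - 79*(-1/50) = -1/13 + 79/50 = 977/650 ≈ 1.5031)
(156 + L)**2 = (156 + 977/650)**2 = (102377/650)**2 = 10481050129/422500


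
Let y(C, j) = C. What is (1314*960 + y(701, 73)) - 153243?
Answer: 1108898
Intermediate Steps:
(1314*960 + y(701, 73)) - 153243 = (1314*960 + 701) - 153243 = (1261440 + 701) - 153243 = 1262141 - 153243 = 1108898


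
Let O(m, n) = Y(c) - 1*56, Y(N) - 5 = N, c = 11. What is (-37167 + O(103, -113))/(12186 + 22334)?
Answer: -37207/34520 ≈ -1.0778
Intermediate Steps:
Y(N) = 5 + N
O(m, n) = -40 (O(m, n) = (5 + 11) - 1*56 = 16 - 56 = -40)
(-37167 + O(103, -113))/(12186 + 22334) = (-37167 - 40)/(12186 + 22334) = -37207/34520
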